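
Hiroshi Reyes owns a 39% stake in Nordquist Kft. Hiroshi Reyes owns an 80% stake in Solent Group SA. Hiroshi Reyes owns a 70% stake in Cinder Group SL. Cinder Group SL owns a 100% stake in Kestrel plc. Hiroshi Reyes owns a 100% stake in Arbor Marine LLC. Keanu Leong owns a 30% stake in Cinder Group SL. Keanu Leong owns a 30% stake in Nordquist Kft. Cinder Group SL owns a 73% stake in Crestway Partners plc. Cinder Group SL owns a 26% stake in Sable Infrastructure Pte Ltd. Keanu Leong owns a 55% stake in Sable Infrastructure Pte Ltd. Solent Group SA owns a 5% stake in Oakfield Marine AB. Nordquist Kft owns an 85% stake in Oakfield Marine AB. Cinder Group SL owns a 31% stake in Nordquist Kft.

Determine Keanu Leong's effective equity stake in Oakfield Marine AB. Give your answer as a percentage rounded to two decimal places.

Keanu reaches Oakfield along 2 paths.
Via Cinder → Nordquist: 30% × 31% × 85% = 7.905%.
Via Nordquist: 30% × 85% = 25.5%.
Total: 7.905% + 25.5% = 33.405%.
Rounded: 33.41%.

33.41%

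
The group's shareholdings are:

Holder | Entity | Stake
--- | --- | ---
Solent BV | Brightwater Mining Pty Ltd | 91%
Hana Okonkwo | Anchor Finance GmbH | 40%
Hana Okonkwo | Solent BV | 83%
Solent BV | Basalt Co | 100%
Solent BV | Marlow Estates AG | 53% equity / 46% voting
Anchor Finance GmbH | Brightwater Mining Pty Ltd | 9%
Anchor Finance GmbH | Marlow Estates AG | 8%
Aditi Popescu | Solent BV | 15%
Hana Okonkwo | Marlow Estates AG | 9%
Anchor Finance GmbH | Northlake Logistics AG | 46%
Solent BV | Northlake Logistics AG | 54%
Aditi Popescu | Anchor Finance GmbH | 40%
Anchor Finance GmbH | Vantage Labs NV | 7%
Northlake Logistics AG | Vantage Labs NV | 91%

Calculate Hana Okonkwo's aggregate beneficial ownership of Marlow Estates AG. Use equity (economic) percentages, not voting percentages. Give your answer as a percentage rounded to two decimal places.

Hana reaches Marlow along 3 paths.
Via Solent: 83% × 53% = 43.99%.
Direct stake: 9% = 9%.
Via Anchor: 40% × 8% = 3.2%.
Total: 43.99% + 9% + 3.2% = 56.19%.

56.19%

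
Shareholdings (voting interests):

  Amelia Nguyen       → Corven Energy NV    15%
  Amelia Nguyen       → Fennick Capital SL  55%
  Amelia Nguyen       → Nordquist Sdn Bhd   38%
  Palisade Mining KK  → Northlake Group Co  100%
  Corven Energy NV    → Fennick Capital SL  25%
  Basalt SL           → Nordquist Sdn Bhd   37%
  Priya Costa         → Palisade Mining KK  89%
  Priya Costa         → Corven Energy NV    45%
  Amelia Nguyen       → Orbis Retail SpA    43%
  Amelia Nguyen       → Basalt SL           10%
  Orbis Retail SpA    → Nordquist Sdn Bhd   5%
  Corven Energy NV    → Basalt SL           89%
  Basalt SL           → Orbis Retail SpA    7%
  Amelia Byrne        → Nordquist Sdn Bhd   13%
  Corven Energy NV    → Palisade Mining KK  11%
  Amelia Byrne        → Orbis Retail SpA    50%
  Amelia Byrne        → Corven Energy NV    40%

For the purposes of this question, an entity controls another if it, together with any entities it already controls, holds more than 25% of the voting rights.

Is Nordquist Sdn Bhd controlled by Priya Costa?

Yes

Priya holds 45% of Corven, so Priya controls Corven.
Corven holds 89% of Basalt, so Priya controls Basalt.
Basalt holds 37% of Nordquist, so Priya controls Nordquist.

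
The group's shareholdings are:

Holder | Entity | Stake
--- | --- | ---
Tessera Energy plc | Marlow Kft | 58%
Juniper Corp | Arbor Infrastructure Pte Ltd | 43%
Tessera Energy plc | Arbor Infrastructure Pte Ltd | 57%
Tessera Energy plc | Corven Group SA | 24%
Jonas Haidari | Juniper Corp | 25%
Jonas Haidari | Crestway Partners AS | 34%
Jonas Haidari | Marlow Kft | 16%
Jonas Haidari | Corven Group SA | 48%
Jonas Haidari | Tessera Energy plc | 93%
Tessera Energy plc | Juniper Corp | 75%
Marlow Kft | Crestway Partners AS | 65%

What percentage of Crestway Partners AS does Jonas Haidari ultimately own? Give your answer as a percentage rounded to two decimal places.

Jonas reaches Crestway along 3 paths.
Direct stake: 34% = 34%.
Via Tessera → Marlow: 93% × 58% × 65% = 35.061%.
Via Marlow: 16% × 65% = 10.4%.
Total: 34% + 35.061% + 10.4% = 79.461%.
Rounded: 79.46%.

79.46%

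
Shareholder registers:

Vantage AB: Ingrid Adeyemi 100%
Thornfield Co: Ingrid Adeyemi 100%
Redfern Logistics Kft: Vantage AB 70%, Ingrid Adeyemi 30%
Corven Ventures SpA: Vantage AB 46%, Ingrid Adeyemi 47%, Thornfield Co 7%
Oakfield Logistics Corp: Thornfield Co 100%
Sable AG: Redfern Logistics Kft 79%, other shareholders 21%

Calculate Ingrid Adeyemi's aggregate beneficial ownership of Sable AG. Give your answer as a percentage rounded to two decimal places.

Ingrid reaches Sable along 2 paths.
Via Vantage → Redfern: 100% × 70% × 79% = 55.3%.
Via Redfern: 30% × 79% = 23.7%.
Total: 55.3% + 23.7% = 79%.
Rounded: 79.00%.

79.00%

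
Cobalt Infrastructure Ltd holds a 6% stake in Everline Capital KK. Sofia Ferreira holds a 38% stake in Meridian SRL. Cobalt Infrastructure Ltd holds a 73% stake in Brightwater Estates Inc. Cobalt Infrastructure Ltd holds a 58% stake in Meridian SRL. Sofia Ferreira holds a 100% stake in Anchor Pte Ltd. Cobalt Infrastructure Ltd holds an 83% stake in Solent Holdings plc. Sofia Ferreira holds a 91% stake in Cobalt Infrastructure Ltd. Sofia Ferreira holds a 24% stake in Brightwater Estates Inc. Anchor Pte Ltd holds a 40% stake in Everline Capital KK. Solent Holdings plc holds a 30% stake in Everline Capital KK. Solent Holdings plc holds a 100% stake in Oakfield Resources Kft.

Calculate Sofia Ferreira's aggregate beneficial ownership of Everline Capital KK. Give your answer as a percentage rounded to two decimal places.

Sofia reaches Everline along 3 paths.
Via Anchor: 100% × 40% = 40%.
Via Cobalt → Solent: 91% × 83% × 30% = 22.659%.
Via Cobalt: 91% × 6% = 5.46%.
Total: 40% + 22.659% + 5.46% = 68.119%.
Rounded: 68.12%.

68.12%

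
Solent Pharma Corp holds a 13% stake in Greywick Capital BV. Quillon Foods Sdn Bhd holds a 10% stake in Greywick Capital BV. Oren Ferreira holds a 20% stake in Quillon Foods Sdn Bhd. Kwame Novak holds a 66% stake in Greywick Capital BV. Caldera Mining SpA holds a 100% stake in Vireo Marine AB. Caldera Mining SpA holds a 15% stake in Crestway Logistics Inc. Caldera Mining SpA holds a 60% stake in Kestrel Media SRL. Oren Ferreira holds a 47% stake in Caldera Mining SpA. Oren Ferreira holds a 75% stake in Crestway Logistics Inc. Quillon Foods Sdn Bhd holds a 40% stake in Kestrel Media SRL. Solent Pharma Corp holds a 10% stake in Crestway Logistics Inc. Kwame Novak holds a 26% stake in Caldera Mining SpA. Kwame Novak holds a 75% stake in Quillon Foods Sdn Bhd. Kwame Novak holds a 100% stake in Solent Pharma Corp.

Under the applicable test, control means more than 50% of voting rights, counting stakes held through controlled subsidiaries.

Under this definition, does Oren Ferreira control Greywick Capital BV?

Oren holds 75% of Crestway, so Oren controls Crestway.
Neither Oren nor any entity Oren controls holds any voting interest in Greywick.
So Oren does not control Greywick.

No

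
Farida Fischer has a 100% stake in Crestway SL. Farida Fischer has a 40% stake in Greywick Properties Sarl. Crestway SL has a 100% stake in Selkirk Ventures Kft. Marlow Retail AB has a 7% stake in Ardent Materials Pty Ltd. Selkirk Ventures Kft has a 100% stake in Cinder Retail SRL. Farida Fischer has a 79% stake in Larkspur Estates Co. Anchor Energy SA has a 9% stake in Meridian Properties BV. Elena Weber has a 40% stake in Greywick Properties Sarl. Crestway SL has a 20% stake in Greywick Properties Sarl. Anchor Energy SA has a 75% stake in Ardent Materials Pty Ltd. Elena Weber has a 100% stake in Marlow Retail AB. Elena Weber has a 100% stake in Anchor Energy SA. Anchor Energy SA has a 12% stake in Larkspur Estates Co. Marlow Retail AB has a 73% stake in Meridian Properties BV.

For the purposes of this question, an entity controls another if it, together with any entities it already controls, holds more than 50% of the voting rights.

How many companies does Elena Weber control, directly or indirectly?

4

Elena holds 100% of Marlow, so Elena controls Marlow.
Elena holds 100% of Anchor, so Elena controls Anchor.
Anchor and Marlow together hold 9% + 73% = 82% of Meridian, so Elena controls Meridian.
Anchor and Marlow together hold 75% + 7% = 82% of Ardent, so Elena controls Ardent.
No other company's threshold is met.
Elena controls 4 companies.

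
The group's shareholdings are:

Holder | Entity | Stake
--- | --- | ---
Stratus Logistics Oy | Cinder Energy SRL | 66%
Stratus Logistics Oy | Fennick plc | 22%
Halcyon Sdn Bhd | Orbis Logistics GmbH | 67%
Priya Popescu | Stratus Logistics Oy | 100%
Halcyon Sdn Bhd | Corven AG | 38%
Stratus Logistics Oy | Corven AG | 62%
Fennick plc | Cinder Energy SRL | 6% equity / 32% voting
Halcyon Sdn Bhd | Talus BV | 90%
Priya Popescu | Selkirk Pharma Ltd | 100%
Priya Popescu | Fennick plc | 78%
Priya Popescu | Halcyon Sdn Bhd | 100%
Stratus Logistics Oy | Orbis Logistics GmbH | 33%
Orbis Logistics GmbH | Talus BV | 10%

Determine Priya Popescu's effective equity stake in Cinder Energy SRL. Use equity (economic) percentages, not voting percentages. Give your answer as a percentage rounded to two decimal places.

72.00%

Priya reaches Cinder along 3 paths.
Via Stratus: 100% × 66% = 66%.
Via Stratus → Fennick: 100% × 22% × 6% = 1.32%.
Via Fennick: 78% × 6% = 4.68%.
Total: 66% + 1.32% + 4.68% = 72%.
Rounded: 72.00%.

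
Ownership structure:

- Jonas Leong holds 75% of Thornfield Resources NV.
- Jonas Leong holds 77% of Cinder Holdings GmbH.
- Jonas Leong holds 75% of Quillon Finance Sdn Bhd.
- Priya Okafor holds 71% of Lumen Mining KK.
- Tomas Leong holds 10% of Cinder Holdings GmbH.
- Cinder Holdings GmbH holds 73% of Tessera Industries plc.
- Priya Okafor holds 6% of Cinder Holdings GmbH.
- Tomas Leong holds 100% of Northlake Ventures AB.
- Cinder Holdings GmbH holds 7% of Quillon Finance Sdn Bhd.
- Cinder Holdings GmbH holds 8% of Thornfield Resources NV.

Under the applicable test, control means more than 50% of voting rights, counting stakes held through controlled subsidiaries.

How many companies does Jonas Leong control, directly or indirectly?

Jonas holds 77% of Cinder, so Jonas controls Cinder.
Jonas and Cinder together hold 75% + 7% = 82% of Quillon, so Jonas controls Quillon.
Jonas and Cinder together hold 75% + 8% = 83% of Thornfield, so Jonas controls Thornfield.
Cinder holds 73% of Tessera, so Jonas controls Tessera.
No other company's threshold is met.
Jonas controls 4 companies.

4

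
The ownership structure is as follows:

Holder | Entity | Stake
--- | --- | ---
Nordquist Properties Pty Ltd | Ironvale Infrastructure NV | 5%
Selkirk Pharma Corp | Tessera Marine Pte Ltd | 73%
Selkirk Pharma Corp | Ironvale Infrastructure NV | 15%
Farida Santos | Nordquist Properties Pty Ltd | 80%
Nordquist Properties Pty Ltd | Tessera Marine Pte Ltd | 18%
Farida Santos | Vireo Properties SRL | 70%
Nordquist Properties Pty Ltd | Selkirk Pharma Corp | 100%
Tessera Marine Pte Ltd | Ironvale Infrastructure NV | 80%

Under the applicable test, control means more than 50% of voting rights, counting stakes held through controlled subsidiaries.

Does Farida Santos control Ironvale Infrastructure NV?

Farida holds 80% of Nordquist, so Farida controls Nordquist.
Nordquist holds 100% of Selkirk, so Farida controls Selkirk.
Selkirk and Nordquist together hold 73% + 18% = 91% of Tessera, so Farida controls Tessera.
Nordquist and Selkirk and Tessera together hold 5% + 15% + 80% = 100% of Ironvale, so Farida controls Ironvale.

Yes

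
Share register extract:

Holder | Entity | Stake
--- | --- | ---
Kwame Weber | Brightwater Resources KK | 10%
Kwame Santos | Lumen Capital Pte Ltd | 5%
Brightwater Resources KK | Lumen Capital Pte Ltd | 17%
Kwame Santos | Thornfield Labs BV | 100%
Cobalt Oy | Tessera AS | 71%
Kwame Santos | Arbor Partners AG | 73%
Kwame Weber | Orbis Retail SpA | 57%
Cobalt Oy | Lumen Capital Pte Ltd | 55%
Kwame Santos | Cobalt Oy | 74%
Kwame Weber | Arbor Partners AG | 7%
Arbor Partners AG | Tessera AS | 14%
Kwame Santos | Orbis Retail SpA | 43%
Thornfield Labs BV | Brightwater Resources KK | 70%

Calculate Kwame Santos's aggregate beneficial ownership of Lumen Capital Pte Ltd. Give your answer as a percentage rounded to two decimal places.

Kwame Santos reaches Lumen along 3 paths.
Direct stake: 5% = 5%.
Via Thornfield → Brightwater: 100% × 70% × 17% = 11.9%.
Via Cobalt: 74% × 55% = 40.7%.
Total: 5% + 11.9% + 40.7% = 57.6%.
Rounded: 57.60%.

57.60%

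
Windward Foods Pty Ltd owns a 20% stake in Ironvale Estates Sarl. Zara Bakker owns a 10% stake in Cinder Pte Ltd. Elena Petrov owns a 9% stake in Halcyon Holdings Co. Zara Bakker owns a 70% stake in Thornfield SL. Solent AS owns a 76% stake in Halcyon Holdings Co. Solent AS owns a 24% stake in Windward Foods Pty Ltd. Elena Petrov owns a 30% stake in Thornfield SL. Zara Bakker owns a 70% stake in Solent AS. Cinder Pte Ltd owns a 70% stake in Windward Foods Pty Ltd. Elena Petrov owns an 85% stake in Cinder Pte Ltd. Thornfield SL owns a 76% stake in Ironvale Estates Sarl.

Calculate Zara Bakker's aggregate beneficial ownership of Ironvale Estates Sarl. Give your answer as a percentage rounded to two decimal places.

Zara reaches Ironvale along 3 paths.
Via Thornfield: 70% × 76% = 53.2%.
Via Cinder → Windward: 10% × 70% × 20% = 1.4%.
Via Solent → Windward: 70% × 24% × 20% = 3.36%.
Total: 53.2% + 1.4% + 3.36% = 57.96%.

57.96%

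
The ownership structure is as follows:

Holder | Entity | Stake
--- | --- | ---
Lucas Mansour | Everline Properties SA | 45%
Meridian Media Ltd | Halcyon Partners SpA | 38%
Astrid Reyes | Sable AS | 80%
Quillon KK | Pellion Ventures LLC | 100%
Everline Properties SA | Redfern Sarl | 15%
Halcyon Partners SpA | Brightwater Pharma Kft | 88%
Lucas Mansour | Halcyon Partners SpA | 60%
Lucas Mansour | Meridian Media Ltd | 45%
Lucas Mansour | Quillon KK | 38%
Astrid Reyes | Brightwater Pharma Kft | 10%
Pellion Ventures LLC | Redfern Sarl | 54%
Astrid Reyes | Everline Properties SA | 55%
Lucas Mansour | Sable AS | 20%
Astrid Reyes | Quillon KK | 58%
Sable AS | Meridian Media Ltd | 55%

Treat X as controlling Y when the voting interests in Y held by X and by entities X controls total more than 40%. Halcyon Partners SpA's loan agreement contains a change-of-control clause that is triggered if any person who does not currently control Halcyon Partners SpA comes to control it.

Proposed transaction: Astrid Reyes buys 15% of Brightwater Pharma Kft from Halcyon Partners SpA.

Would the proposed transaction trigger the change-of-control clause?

No

The purchase adds only to Astrid's holdings (Halcyon's stake shrinks), so Astrid is the only person who could newly come to control Halcyon.
Astrid holds 80% of Sable, so Astrid controls Sable.
Astrid holds 58% of Quillon, so Astrid controls Quillon.
Sable holds 55% of Meridian, so Astrid controls Meridian.
Astrid holds 55% of Everline, so Astrid controls Everline.
Quillon holds 100% of Pellion, so Astrid controls Pellion.
Pellion and Everline together hold 54% + 15% = 69% of Redfern, so Astrid controls Redfern.
In Halcyon, Astrid's side holds only 38%, not > 40%.
So before the transaction, Astrid does not control Halcyon.
After the purchase, Astrid's direct stake in Brightwater rises to 10% + 15% = 25%, and Halcyon's stake falls to 73%.
Astrid's side now holds 25% of Brightwater, not > 40%, so Astrid still does not control Brightwater.
After the transaction, Astrid's side holds 38% of Halcyon, not > 40%, so Astrid still does not control Halcyon.
No new person acquires control, so the clause is not triggered.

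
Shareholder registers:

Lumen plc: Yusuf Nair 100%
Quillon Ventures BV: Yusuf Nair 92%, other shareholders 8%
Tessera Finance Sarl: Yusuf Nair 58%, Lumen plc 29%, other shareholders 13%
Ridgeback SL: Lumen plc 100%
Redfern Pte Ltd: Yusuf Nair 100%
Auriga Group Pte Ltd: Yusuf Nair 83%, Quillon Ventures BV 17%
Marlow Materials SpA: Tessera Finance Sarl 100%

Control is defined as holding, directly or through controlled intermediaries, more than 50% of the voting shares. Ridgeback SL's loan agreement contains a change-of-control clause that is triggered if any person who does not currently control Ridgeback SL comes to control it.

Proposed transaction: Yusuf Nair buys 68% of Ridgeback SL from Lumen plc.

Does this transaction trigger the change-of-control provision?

The purchase adds only to Yusuf's holdings (Lumen's stake shrinks), so Yusuf is the only person who could newly come to control Ridgeback.
Yusuf holds 100% of Lumen, so Yusuf controls Lumen.
Lumen holds 100% of Ridgeback, so Yusuf controls Ridgeback.
So Yusuf already controls Ridgeback before the transaction.
After the purchase, Yusuf holds 68% of Ridgeback directly, and Lumen's stake falls to 32%.
Yusuf controlled Ridgeback already, so this is not a new person acquiring control; every other person's position is unchanged or reduced.
No new person acquires control, so the clause is not triggered.

No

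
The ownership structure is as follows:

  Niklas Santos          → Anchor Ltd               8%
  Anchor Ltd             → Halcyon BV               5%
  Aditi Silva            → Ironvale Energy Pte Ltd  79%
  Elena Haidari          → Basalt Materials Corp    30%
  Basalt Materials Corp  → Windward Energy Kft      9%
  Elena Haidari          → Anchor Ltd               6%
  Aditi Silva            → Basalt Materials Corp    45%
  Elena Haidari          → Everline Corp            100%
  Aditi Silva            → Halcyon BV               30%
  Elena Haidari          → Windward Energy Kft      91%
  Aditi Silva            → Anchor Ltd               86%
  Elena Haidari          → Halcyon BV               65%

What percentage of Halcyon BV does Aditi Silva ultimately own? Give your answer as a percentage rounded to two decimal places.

34.30%

Aditi reaches Halcyon along 2 paths.
Via Anchor: 86% × 5% = 4.3%.
Direct stake: 30% = 30%.
Total: 4.3% + 30% = 34.3%.
Rounded: 34.30%.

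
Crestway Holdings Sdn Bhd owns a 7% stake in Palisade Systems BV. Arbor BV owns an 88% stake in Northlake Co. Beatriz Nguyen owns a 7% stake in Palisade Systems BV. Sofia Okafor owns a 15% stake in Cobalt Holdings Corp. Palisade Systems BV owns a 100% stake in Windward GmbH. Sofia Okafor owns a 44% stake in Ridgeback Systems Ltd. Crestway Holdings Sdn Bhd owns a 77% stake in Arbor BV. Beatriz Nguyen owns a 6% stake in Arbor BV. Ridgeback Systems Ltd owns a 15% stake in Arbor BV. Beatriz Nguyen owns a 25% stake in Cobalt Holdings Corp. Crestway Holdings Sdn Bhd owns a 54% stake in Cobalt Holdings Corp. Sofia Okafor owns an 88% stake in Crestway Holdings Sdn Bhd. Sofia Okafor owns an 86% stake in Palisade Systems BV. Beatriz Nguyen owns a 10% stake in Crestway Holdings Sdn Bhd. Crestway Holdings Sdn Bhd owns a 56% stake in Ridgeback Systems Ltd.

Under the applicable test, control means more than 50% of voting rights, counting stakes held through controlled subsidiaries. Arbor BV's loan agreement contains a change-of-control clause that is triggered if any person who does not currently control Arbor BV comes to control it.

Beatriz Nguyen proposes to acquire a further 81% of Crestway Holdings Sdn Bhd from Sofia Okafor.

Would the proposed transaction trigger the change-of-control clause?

The purchase adds only to Beatriz's holdings (Sofia's stake shrinks), so Beatriz is the only person who could newly come to control Arbor.
Beatriz's largest direct stake is 25% in Cobalt, which does not meet the threshold, so Beatriz controls no company.
In Arbor, Beatriz's side holds only 6%, not > 50%.
So before the transaction, Beatriz does not control Arbor.
After the purchase, Beatriz's direct stake in Crestway rises to 10% + 81% = 91%, and Sofia's stake falls to 7%.
Beatriz holds 91% of Crestway, so Beatriz controls Crestway.
Crestway holds 56% of Ridgeback, so Beatriz controls Ridgeback.
Ridgeback and Crestway and Beatriz together hold 15% + 77% + 6% = 98% of Arbor, so Beatriz controls Arbor.
Beatriz did not control Arbor before and does after, so the clause is triggered.

Yes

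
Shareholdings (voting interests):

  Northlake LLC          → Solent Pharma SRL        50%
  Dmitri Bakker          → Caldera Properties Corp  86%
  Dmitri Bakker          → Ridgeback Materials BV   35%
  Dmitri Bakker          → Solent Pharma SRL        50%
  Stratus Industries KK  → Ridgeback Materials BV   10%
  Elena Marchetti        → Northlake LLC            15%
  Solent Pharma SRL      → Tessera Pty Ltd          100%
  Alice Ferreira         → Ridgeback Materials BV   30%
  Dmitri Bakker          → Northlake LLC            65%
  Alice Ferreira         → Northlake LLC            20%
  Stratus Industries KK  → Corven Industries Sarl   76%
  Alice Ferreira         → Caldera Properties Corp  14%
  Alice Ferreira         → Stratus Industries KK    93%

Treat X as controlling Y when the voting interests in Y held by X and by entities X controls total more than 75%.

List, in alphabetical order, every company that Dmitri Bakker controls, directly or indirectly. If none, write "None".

Dmitri holds 86% of Caldera, so Dmitri controls Caldera.
No other company's threshold is met.

Caldera Properties Corp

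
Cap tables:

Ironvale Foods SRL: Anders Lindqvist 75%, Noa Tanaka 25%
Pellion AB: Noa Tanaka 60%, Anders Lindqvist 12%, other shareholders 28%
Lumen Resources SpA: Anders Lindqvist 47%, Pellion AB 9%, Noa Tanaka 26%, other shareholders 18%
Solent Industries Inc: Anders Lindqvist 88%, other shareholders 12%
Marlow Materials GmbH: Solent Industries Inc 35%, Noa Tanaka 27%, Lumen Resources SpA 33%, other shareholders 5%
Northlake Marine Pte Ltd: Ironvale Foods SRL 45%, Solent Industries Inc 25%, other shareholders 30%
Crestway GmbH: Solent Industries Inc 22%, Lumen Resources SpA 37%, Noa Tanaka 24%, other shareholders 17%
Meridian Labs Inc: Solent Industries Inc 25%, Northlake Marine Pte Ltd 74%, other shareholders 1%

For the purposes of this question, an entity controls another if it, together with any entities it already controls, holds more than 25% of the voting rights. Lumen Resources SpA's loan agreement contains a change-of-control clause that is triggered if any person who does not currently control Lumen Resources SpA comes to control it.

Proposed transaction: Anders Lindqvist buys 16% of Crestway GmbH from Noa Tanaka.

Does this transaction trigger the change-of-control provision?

The purchase adds only to Anders's holdings (Noa's stake shrinks), so Anders is the only person who could newly come to control Lumen.
Anders holds 47% of Lumen, so Anders controls Lumen.
So Anders already controls Lumen before the transaction.
After the purchase, Anders holds 16% of Crestway directly, and Noa's stake falls to 8%.
Anders controlled Lumen already, so this is not a new person acquiring control; every other person's position is unchanged or reduced.
No new person acquires control, so the clause is not triggered.

No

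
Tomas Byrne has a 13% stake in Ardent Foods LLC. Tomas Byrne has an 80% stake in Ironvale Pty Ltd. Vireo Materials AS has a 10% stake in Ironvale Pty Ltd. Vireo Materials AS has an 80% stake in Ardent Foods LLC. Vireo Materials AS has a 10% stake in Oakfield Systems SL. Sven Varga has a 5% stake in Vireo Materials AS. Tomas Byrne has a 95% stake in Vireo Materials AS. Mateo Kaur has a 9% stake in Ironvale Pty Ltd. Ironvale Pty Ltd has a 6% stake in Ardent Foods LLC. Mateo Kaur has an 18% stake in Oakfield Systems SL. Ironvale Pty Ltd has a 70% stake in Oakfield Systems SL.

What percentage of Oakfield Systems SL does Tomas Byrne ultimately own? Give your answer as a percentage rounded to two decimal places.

72.15%

Tomas reaches Oakfield along 3 paths.
Via Vireo: 95% × 10% = 9.5%.
Via Ironvale: 80% × 70% = 56%.
Via Vireo → Ironvale: 95% × 10% × 70% = 6.65%.
Total: 9.5% + 56% + 6.65% = 72.15%.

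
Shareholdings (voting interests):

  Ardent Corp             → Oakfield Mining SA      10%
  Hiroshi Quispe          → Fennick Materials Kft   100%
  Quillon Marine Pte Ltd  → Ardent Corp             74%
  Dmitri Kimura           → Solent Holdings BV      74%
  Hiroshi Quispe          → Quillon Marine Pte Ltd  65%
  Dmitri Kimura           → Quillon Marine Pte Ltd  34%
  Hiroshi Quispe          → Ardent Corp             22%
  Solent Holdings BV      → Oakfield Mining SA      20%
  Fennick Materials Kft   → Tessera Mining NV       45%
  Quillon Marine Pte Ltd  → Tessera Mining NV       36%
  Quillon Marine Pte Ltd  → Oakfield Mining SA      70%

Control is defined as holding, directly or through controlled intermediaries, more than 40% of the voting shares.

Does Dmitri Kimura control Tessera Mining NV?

No

Dmitri holds 74% of Solent, so Dmitri controls Solent.
Neither Dmitri nor any entity Dmitri controls holds any voting interest in Tessera.
So Dmitri does not control Tessera.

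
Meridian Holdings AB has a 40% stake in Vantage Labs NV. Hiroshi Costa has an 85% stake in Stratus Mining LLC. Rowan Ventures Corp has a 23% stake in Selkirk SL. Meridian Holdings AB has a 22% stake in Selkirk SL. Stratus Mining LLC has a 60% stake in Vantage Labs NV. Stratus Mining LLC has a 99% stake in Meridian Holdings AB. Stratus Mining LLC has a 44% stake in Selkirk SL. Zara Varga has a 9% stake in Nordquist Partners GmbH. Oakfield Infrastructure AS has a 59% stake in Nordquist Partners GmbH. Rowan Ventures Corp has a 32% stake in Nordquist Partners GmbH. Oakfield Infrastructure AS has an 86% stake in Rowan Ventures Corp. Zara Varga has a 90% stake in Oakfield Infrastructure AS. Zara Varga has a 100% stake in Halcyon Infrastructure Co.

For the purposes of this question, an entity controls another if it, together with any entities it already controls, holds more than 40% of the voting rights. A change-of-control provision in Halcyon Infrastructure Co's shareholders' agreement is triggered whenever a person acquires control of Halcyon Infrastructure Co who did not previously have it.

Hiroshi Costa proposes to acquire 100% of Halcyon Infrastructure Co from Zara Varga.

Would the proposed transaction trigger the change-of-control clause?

Yes

The purchase adds only to Hiroshi's holdings (Zara's stake shrinks), so Hiroshi is the only person who could newly come to control Halcyon.
Hiroshi holds 85% of Stratus, so Hiroshi controls Stratus.
Stratus holds 99% of Meridian, so Hiroshi controls Meridian.
Stratus and Meridian together hold 44% + 22% = 66% of Selkirk, so Hiroshi controls Selkirk.
Stratus and Meridian together hold 60% + 40% = 100% of Vantage, so Hiroshi controls Vantage.
Neither Hiroshi nor any entity Hiroshi controls holds any voting interest in Halcyon.
So before the transaction, Hiroshi does not control Halcyon.
After the purchase, Hiroshi holds 100% of Halcyon directly, and Zara's stake falls to 0%.
Hiroshi holds 100% of Halcyon, so Hiroshi controls Halcyon.
Hiroshi did not control Halcyon before and does after, so the clause is triggered.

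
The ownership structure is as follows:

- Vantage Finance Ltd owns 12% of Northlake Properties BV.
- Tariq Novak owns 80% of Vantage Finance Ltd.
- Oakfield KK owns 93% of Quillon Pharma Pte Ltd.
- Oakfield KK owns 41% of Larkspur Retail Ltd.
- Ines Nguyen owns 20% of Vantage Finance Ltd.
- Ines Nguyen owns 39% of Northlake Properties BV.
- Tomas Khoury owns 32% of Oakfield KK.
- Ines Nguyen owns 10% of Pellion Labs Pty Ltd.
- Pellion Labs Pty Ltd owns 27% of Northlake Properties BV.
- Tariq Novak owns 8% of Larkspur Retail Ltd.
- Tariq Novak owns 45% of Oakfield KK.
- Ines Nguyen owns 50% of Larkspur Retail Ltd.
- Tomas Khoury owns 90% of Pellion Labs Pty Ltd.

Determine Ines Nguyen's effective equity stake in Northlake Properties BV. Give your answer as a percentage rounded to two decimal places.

Ines reaches Northlake along 3 paths.
Via Vantage: 20% × 12% = 2.4%.
Direct stake: 39% = 39%.
Via Pellion: 10% × 27% = 2.7%.
Total: 2.4% + 39% + 2.7% = 44.1%.
Rounded: 44.10%.

44.10%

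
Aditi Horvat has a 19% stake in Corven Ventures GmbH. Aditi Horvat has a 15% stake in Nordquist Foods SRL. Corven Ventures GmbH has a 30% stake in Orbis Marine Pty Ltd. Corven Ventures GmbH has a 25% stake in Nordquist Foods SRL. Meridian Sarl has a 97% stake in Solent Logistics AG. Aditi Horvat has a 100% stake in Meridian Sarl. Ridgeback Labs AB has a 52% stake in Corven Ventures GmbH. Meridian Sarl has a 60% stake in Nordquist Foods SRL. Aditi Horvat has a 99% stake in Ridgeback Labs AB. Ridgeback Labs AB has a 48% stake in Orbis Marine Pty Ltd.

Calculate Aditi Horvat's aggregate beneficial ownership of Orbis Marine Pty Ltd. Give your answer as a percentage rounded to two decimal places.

Aditi reaches Orbis along 3 paths.
Via Ridgeback → Corven: 99% × 52% × 30% = 15.444%.
Via Corven: 19% × 30% = 5.7%.
Via Ridgeback: 99% × 48% = 47.52%.
Total: 15.444% + 5.7% + 47.52% = 68.664%.
Rounded: 68.66%.

68.66%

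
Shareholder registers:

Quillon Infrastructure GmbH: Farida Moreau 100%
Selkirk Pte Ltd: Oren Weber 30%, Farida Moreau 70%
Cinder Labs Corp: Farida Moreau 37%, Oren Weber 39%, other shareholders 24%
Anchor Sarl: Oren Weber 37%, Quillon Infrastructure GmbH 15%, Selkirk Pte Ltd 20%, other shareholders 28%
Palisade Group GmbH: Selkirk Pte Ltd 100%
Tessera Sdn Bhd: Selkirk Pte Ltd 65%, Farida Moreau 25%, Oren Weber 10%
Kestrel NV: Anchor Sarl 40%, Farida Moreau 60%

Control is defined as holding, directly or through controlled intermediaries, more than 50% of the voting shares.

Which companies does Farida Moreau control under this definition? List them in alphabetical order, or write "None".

Farida holds 100% of Quillon, so Farida controls Quillon.
Farida holds 70% of Selkirk, so Farida controls Selkirk.
Selkirk holds 100% of Palisade, so Farida controls Palisade.
Selkirk and Farida together hold 65% + 25% = 90% of Tessera, so Farida controls Tessera.
Farida holds 60% of Kestrel, so Farida controls Kestrel.
No other company's threshold is met.

Kestrel NV, Palisade Group GmbH, Quillon Infrastructure GmbH, Selkirk Pte Ltd, Tessera Sdn Bhd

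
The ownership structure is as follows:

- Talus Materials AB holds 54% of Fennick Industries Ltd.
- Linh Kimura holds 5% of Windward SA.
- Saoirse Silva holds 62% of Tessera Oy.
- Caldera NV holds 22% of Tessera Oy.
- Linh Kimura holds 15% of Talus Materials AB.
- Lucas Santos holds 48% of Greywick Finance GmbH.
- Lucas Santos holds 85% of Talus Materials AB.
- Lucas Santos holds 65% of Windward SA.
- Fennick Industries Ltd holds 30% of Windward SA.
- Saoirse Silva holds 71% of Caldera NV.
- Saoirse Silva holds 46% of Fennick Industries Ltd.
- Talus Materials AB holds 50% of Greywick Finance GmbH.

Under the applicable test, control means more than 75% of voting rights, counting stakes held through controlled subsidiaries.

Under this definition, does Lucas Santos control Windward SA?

No

Lucas holds 85% of Talus, so Lucas controls Talus.
Talus and Lucas together hold 50% + 48% = 98% of Greywick, so Lucas controls Greywick.
In Windward, Lucas's side holds only 65%, not > 75%.
So Lucas does not control Windward.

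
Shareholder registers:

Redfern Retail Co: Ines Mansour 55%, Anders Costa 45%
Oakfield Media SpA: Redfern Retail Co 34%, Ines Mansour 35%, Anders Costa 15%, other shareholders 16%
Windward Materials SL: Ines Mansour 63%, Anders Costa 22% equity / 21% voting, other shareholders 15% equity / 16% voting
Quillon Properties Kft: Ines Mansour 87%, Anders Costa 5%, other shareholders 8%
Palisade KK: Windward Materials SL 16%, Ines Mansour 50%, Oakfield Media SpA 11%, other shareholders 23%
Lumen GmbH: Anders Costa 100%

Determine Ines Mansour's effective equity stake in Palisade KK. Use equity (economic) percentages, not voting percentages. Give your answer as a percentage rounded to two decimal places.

Ines reaches Palisade along 4 paths.
Via Windward: 63% × 16% = 10.08%.
Direct stake: 50% = 50%.
Via Redfern → Oakfield: 55% × 34% × 11% = 2.057%.
Via Oakfield: 35% × 11% = 3.85%.
Total: 10.08% + 50% + 2.057% + 3.85% = 65.987%.
Rounded: 65.99%.

65.99%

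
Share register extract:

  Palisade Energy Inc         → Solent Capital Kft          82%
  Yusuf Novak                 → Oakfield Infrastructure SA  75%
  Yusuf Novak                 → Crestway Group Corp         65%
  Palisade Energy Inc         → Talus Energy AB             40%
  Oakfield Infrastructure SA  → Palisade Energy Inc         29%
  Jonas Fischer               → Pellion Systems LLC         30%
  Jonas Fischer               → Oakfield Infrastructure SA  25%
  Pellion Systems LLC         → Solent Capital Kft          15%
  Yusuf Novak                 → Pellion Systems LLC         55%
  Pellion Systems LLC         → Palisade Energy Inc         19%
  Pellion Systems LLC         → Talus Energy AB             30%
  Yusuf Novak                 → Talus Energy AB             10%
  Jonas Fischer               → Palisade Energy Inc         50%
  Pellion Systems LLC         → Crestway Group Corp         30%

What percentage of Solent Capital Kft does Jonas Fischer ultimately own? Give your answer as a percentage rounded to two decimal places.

56.12%

Jonas reaches Solent along 4 paths.
Via Pellion: 30% × 15% = 4.5%.
Via Palisade: 50% × 82% = 41%.
Via Oakfield → Palisade: 25% × 29% × 82% = 5.945%.
Via Pellion → Palisade: 30% × 19% × 82% = 4.674%.
Total: 4.5% + 41% + 5.945% + 4.674% = 56.119%.
Rounded: 56.12%.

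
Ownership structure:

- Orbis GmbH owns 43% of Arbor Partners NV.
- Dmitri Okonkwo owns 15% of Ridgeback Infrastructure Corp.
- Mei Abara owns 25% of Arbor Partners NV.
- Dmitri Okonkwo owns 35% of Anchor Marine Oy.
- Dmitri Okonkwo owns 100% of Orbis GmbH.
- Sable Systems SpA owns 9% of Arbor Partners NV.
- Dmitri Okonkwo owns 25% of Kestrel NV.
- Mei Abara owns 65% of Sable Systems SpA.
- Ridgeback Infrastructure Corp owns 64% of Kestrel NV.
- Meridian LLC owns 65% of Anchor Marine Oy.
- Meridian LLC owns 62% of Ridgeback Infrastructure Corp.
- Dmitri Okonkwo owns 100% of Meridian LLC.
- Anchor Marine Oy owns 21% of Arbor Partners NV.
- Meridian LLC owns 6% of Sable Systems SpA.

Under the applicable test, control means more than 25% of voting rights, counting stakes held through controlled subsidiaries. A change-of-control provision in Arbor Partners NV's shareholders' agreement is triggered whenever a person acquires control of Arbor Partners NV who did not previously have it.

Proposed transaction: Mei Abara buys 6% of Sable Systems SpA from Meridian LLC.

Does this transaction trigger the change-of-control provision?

The purchase adds only to Mei's holdings (Meridian's stake shrinks), so Mei is the only person who could newly come to control Arbor.
Mei holds 65% of Sable, so Mei controls Sable.
Sable and Mei together hold 9% + 25% = 34% of Arbor, so Mei controls Arbor.
So Mei already controls Arbor before the transaction.
After the purchase, Mei's direct stake in Sable rises to 65% + 6% = 71%, and Meridian's stake falls to 0%.
Mei controlled Arbor already, so this is not a new person acquiring control; every other person's position is unchanged or reduced.
No new person acquires control, so the clause is not triggered.

No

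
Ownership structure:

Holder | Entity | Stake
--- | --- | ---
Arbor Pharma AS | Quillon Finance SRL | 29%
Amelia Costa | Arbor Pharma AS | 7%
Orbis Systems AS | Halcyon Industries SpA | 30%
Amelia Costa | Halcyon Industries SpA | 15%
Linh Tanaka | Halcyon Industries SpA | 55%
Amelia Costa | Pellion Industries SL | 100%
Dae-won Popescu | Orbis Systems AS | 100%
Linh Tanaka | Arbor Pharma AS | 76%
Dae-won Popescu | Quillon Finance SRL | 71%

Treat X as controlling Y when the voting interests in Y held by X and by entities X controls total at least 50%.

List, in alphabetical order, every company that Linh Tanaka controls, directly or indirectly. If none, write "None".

Linh holds 76% of Arbor, so Linh controls Arbor.
Linh holds 55% of Halcyon, so Linh controls Halcyon.
No other company's threshold is met.

Arbor Pharma AS, Halcyon Industries SpA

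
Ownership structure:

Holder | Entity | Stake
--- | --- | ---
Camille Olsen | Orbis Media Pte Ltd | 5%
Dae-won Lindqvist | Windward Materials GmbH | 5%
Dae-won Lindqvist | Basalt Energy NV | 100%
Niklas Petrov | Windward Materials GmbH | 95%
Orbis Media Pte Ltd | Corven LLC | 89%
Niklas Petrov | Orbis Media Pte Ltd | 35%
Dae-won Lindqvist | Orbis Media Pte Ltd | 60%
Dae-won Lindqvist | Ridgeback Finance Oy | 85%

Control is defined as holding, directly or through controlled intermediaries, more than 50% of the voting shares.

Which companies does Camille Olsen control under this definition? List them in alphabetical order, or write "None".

Camille's largest direct stake is 5% in Orbis, which does not meet the threshold.

None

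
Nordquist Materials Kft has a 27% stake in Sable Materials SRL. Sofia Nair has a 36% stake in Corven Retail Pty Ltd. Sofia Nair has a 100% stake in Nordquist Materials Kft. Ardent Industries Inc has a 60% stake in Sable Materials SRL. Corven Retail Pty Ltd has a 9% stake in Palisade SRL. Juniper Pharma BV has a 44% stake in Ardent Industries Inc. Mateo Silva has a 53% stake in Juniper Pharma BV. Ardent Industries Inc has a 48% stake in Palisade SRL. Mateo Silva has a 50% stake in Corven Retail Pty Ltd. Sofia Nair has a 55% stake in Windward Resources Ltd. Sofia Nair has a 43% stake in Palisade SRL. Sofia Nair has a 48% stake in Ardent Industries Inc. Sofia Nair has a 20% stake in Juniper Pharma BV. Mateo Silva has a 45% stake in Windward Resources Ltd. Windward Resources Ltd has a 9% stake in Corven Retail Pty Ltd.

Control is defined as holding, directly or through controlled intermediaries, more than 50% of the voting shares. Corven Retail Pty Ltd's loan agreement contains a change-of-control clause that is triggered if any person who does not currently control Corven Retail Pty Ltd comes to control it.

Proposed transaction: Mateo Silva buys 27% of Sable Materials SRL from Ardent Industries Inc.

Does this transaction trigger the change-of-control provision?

No

The purchase adds only to Mateo's holdings (Ardent's stake shrinks), so Mateo is the only person who could newly come to control Corven.
Mateo holds 53% of Juniper, so Mateo controls Juniper.
In Corven, Mateo's side holds only 50%, not > 50%.
So before the transaction, Mateo does not control Corven.
After the purchase, Mateo holds 27% of Sable directly, and Ardent's stake falls to 33%.
Mateo's side now holds 27% of Sable, not > 50%, so Mateo still does not control Sable.
After the transaction, Mateo's side holds 50% of Corven, not > 50%, so Mateo still does not control Corven.
No new person acquires control, so the clause is not triggered.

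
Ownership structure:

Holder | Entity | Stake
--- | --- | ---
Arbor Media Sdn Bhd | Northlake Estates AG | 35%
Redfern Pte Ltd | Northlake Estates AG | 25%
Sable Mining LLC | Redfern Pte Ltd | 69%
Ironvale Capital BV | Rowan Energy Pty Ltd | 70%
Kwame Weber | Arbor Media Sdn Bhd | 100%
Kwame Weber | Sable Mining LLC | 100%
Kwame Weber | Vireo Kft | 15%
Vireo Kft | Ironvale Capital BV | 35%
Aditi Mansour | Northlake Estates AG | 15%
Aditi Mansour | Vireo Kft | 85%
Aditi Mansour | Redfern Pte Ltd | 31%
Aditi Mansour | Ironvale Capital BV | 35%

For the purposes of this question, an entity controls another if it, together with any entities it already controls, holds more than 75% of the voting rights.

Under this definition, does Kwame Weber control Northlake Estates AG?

Kwame holds 100% of Sable, so Kwame controls Sable.
Kwame holds 100% of Arbor, so Kwame controls Arbor.
In Northlake, Kwame's side holds only 35%, not > 75%.
So Kwame does not control Northlake.

No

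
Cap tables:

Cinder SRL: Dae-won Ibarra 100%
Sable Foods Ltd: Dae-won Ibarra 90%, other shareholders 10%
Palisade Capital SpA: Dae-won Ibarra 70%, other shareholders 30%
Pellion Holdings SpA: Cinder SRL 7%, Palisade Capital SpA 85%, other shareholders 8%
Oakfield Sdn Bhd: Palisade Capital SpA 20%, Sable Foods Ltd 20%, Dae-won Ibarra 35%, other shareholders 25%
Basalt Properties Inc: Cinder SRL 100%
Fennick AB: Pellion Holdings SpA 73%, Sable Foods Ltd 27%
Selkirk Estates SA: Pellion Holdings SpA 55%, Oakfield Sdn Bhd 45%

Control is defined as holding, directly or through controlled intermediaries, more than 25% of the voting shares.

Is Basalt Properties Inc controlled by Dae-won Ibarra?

Dae-won holds 100% of Cinder, so Dae-won controls Cinder.
Cinder holds 100% of Basalt, so Dae-won controls Basalt.

Yes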